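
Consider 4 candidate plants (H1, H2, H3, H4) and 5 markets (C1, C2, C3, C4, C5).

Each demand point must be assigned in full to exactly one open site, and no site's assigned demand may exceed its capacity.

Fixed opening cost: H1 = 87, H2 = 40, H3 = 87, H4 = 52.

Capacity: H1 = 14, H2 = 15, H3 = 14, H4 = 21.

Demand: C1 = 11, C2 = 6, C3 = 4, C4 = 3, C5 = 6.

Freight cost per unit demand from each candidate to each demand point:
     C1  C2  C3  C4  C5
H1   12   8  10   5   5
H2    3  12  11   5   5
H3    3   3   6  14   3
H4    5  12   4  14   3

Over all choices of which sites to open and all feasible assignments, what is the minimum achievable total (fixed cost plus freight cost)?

246

Open {H2, H4}; cheapest assignment that respects the capacities:
  H2 (cap 15, load 14): C1, C4 — cost 11×3 + 3×5 = 48
  H4 (cap 21, load 16): C2, C3, C5 — cost 6×12 + 4×4 + 6×3 = 106
  Shipping 154, fixed 92 → total 246.
  Any other capacity-feasible assignment to {H2, H4} ships for at least 154.
Compare {H2, H3, H4}: its best feasible assignment gives total 279.
Compare {H3, H4}: its best feasible assignment gives total 288.
Every other set of open sites that can feasibly serve all demand totals ≥ 279 even under its best assignment. Minimum: 246.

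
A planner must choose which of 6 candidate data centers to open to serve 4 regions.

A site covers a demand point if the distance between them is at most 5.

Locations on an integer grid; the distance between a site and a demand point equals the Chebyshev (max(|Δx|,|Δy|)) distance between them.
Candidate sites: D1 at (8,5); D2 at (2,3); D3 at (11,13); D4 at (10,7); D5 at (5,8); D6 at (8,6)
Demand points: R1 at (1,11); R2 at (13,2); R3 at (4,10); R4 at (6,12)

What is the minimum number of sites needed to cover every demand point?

Coverage sets (demand points within 5 of each site):
  D1: {R2, R3}
  D2: {}
  D3: {R4}
  D4: {R2, R4}
  D5: {R1, R3, R4}
  D6: {R2, R3}
No single site covers all 4 demand points.
But {D1, D5} covers everything, so the minimum is 2.

2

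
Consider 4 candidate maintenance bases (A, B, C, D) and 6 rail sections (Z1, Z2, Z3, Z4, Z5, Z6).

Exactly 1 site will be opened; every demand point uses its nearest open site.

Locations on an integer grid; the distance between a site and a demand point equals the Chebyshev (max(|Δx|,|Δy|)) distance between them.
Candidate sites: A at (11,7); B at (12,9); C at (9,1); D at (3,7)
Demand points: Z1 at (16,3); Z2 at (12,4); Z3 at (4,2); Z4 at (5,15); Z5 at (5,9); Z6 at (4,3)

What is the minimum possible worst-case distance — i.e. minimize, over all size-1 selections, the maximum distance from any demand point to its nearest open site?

Open {A}.
  Farthest demand point is Z4 at distance 8 (to A); all others are ≤ 8.
With {B} the worst case is 8.
With {D} the worst case is 13.
No size-1 selection achieves below 8.

8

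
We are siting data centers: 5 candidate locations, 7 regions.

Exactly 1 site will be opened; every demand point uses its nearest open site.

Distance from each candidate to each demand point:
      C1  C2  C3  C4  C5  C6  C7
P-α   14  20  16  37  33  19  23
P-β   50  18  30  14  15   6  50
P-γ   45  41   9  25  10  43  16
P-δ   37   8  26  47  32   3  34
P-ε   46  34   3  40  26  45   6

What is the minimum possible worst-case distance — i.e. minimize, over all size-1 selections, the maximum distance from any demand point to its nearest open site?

37

Open {P-α}.
  Farthest demand point is C4 at distance 37 (to P-α); all others are ≤ 37.
With {P-γ} the worst case is 45.
With {P-ε} the worst case is 46.
No size-1 selection achieves below 37.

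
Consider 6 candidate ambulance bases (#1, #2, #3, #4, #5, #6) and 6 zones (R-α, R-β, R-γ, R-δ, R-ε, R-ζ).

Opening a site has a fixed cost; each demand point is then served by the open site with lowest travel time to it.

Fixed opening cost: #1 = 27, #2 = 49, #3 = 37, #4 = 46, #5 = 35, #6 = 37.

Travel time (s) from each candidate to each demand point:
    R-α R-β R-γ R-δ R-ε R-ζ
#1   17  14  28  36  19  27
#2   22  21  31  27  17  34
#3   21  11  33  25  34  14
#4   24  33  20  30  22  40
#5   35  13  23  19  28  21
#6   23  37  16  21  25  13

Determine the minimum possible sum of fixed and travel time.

Open {#1, #6}: assign each demand point to its cheapest open site.
  R-α→#1 17, R-β→#1 14, R-γ→#6 16, R-δ→#6 21, R-ε→#1 19, R-ζ→#6 13
  travel time 100, fixed 64 → total 164.
Compare {#1}: travel time 141 + fixed 27 = 168.
Compare {#6}: travel time 135 + fixed 37 = 172.
Compare {#5}: travel time 139 + fixed 35 = 174.
All other subsets cost ≥ 168. Minimum total cost: 164.

164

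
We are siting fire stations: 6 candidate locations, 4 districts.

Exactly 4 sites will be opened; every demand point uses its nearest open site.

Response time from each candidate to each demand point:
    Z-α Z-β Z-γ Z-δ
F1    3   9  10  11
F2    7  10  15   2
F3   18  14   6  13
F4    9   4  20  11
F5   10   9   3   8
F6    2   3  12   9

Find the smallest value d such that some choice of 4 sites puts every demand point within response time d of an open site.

Open {F1, F2, F5, F6}.
  Farthest demand point is Z-β at response time 3 (to F6); all others are ≤ 3.
With {F2, F3, F5, F6} the worst case is 3.
With {F2, F4, F5, F6} the worst case is 3.
No size-4 selection achieves below 3.

3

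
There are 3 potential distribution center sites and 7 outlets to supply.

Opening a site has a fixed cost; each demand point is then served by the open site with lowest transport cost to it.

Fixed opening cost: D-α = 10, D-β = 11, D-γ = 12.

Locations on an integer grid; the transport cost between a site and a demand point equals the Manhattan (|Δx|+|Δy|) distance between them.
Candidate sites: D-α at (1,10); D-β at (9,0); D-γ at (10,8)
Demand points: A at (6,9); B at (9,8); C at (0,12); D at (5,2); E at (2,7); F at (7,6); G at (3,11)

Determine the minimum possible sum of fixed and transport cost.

Open {D-α, D-γ}: assign each demand point to its cheapest open site.
  A→D-γ 5, B→D-γ 1, C→D-α 3, D→D-γ 11, E→D-α 4, F→D-γ 5, G→D-α 3
  transport cost 32, fixed 22 → total 54.
Compare {D-α}: transport cost 48 + fixed 10 = 58.
Compare {D-α, D-β}: transport cost 38 + fixed 21 = 59.
Compare {D-α, D-β, D-γ}: transport cost 27 + fixed 33 = 60.
All other subsets cost ≥ 58. Minimum total cost: 54.

54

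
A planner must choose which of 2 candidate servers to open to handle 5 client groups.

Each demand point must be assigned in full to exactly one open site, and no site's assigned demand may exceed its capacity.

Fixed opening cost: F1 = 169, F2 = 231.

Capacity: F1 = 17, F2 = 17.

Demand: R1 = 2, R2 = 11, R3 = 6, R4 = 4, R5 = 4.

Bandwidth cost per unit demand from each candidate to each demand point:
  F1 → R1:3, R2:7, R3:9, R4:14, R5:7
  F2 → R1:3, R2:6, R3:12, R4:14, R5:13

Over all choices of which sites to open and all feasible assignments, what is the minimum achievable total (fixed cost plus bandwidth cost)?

Open {F1, F2}; cheapest assignment that respects the capacities:
  F1 (cap 17, load 16): R1, R3, R4, R5 — cost 2×3 + 6×9 + 4×14 + 4×7 = 144
  F2 (cap 17, load 11): R2 — cost 11×6 = 66
  Shipping 210, fixed 400 → total 610.
  Any other capacity-feasible assignment to {F1, F2} ships for at least 210.
Total demand is 27 and no other set of sites has combined capacity ≥ 27, so {F1, F2} is the only feasible choice of open sites. Minimum: 610.

610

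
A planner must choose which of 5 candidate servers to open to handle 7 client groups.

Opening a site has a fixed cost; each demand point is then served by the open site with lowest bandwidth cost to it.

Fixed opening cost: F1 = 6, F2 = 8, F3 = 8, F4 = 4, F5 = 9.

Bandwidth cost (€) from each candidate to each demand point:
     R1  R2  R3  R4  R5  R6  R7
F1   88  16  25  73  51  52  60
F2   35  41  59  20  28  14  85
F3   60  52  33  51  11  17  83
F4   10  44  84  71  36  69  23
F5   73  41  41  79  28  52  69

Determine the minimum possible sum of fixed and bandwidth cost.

145

Open {F1, F2, F3, F4}: assign each demand point to its cheapest open site.
  R1→F4 10, R2→F1 16, R3→F1 25, R4→F2 20, R5→F3 11, R6→F2 14, R7→F4 23
  bandwidth cost 119, fixed 26 → total 145.
Compare {F1, F2, F4}: bandwidth cost 136 + fixed 18 = 154.
Compare {F1, F2, F3, F4, F5}: bandwidth cost 119 + fixed 35 = 154.
Compare {F1, F2, F4, F5}: bandwidth cost 136 + fixed 27 = 163.
All other subsets cost ≥ 154. Minimum total cost: 145.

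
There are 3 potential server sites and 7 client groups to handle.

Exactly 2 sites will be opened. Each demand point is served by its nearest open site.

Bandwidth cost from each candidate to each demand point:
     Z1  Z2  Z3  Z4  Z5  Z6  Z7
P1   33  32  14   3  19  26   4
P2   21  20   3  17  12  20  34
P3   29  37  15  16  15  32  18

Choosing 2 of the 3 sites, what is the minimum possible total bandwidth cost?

83

Open {P1, P2}.
  Z1→P2 21, Z2→P2 20, Z3→P2 3, Z4→P1 3, Z5→P2 12, Z6→P2 20, Z7→P1 4  ⇒ total 83.
Compare {P2, P3}: total 110.
Compare {P1, P3}: total 123.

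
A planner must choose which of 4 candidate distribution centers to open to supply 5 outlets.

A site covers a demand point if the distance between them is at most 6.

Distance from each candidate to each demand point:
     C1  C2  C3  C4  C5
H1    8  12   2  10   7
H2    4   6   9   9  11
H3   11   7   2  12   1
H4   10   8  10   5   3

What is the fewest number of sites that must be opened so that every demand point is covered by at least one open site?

Coverage sets (demand points within 6 of each site):
  H1: {C3}
  H2: {C1, C2}
  H3: {C3, C5}
  H4: {C4, C5}
No 2 sites suffice: every size-2 union leaves at least one demand point uncovered.
But {H1, H2, H4} covers everything, so the minimum is 3.

3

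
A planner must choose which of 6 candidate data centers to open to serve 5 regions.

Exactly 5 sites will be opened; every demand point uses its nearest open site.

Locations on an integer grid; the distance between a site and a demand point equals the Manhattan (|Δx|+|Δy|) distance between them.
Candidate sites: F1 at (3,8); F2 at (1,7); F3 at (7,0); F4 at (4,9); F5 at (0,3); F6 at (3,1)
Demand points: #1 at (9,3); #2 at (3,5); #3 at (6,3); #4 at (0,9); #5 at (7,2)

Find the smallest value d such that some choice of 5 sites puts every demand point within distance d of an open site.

Open {F1, F2, F3, F4, F5}.
  Farthest demand point is #1 at distance 5 (to F3); all others are ≤ 5.
With {F1, F2, F3, F4, F6} the worst case is 5.
With {F1, F2, F3, F5, F6} the worst case is 5.
No size-5 selection achieves below 5.

5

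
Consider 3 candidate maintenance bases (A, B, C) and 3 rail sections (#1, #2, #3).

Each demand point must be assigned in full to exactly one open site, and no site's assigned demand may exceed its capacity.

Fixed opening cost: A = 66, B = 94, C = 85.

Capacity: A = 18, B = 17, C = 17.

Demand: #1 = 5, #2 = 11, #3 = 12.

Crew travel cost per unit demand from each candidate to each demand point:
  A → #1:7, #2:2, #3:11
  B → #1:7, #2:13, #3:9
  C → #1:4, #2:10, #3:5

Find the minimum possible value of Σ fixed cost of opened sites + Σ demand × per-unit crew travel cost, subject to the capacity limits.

253

Open {A, C}; cheapest assignment that respects the capacities:
  A (cap 18, load 11): #2 — cost 11×2 = 22
  C (cap 17, load 17): #1, #3 — cost 5×4 + 12×5 = 80
  Shipping 102, fixed 151 → total 253.
  Any other capacity-feasible assignment to {A, C} ships for at least 102.
Compare {A, B}: its best feasible assignment gives total 325.
Compare {A, B, C}: its best feasible assignment gives total 347.
Every other set of open sites that can feasibly serve all demand totals ≥ 325 even under its best assignment. Minimum: 253.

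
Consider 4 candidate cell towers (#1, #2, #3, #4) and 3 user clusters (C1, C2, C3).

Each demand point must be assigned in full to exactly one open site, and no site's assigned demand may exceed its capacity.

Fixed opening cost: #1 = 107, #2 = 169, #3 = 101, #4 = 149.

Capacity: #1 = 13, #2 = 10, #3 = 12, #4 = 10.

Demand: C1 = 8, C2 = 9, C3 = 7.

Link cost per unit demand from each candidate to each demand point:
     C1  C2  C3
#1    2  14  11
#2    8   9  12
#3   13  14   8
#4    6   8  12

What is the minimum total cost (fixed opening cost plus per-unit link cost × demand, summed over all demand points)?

Open {#1, #3, #4}; cheapest assignment that respects the capacities:
  #1 (cap 13, load 8): C1 — cost 8×2 = 16
  #3 (cap 12, load 7): C3 — cost 7×8 = 56
  #4 (cap 10, load 9): C2 — cost 9×8 = 72
  Shipping 144, fixed 357 → total 501.
  Any other capacity-feasible assignment to {#1, #3, #4} ships for at least 144.
Compare {#1, #2, #3}: its best feasible assignment gives total 530.
Compare {#1, #2, #4}: its best feasible assignment gives total 597.
Every other set of open sites that can feasibly serve all demand totals ≥ 530 even under its best assignment. Minimum: 501.

501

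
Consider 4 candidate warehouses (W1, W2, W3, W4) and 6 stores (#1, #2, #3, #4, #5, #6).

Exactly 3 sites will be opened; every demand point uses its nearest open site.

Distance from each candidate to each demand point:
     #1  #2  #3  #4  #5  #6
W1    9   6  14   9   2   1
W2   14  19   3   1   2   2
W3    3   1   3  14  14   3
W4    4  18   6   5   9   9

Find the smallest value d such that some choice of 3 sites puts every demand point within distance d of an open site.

Open {W1, W2, W3}.
  Farthest demand point is #1 at distance 3 (to W3); all others are ≤ 3.
With {W2, W3, W4} the worst case is 3.
With {W1, W3, W4} the worst case is 5.
No size-3 selection achieves below 3.

3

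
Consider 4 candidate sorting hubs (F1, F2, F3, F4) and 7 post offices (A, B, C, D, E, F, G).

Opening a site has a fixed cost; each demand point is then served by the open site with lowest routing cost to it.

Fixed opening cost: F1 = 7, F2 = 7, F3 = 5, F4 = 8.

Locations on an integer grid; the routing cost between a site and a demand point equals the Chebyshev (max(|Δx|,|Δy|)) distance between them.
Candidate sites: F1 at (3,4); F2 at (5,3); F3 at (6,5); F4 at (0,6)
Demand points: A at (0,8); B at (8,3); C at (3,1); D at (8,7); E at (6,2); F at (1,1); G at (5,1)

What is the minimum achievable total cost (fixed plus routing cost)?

28

Open {F2}: assign each demand point to its cheapest open site.
  A→F2 5, B→F2 3, C→F2 2, D→F2 4, E→F2 1, F→F2 4, G→F2 2
  routing cost 21, fixed 7 → total 28.
Compare {F2, F3}: routing cost 18 + fixed 12 = 30.
Compare {F3}: routing cost 26 + fixed 5 = 31.
Compare {F1, F3}: routing cost 20 + fixed 12 = 32.
All other subsets cost ≥ 30. Minimum total cost: 28.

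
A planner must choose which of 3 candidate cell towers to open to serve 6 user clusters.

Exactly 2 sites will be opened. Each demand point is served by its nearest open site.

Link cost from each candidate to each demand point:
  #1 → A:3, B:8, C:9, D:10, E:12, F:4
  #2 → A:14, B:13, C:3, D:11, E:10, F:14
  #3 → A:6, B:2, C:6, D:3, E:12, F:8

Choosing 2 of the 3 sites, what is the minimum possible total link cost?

Open {#1, #3}.
  A→#1 3, B→#3 2, C→#3 6, D→#3 3, E→#1 12, F→#1 4  ⇒ total 30.
Compare {#2, #3}: total 32.
Compare {#1, #2}: total 38.

30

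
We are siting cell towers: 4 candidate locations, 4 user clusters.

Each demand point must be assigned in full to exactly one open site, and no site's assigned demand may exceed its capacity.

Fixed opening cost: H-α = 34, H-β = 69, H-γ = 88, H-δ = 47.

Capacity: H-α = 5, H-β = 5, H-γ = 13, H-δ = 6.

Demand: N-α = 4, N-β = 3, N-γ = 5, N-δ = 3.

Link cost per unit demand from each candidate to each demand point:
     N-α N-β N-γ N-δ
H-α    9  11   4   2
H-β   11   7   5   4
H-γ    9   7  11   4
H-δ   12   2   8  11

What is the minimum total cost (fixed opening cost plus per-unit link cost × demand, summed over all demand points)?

211

Open {H-α, H-γ}; cheapest assignment that respects the capacities:
  H-α (cap 5, load 5): N-γ — cost 5×4 = 20
  H-γ (cap 13, load 10): N-α, N-β, N-δ — cost 4×9 + 3×7 + 3×4 = 69
  Shipping 89, fixed 122 → total 211.
  Any other capacity-feasible assignment to {H-α, H-γ} ships for at least 89.
Compare {H-α, H-γ, H-δ}: its best feasible assignment gives total 243.
Compare {H-γ, H-δ}: its best feasible assignment gives total 244.
Every other set of open sites that can feasibly serve all demand totals ≥ 243 even under its best assignment. Minimum: 211.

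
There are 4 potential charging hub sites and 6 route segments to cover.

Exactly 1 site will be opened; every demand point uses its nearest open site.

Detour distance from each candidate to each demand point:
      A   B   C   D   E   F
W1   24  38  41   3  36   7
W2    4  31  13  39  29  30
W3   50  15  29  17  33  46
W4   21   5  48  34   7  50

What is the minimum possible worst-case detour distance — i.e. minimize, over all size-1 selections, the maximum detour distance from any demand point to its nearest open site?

Open {W2}.
  Farthest demand point is D at detour distance 39 (to W2); all others are ≤ 39.
With {W1} the worst case is 41.
With {W3} the worst case is 50.
No size-1 selection achieves below 39.

39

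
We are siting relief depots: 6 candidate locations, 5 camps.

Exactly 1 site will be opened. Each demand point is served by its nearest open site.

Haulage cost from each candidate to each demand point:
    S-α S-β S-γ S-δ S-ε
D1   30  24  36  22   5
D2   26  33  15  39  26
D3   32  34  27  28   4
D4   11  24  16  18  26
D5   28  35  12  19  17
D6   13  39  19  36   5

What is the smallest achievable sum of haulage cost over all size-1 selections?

95

Open {D4}.
  S-α→D4 11, S-β→D4 24, S-γ→D4 16, S-δ→D4 18, S-ε→D4 26  ⇒ total 95.
Compare {D5}: total 111.
Compare {D6}: total 112.
No size-1 selection does better; minimum is 95.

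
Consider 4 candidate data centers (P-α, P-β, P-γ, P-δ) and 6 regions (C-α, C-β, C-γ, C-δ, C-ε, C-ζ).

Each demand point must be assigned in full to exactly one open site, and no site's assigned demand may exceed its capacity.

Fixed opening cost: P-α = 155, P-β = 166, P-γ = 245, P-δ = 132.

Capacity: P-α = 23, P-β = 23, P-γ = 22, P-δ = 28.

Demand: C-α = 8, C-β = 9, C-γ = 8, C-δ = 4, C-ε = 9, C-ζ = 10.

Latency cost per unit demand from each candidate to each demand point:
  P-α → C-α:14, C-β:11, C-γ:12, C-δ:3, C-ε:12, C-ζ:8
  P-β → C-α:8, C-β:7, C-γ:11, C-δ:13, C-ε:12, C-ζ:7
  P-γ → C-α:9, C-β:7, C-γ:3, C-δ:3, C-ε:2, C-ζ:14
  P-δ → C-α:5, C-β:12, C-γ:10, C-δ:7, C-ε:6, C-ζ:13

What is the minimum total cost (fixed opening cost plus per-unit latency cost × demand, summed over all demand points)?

Open {P-α, P-δ}; cheapest assignment that respects the capacities:
  P-α (cap 23, load 23): C-β, C-δ, C-ζ — cost 9×11 + 4×3 + 10×8 = 191
  P-δ (cap 28, load 25): C-α, C-γ, C-ε — cost 8×5 + 8×10 + 9×6 = 174
  Shipping 365, fixed 287 → total 652.
  Any other capacity-feasible assignment to {P-α, P-δ} ships for at least 365.
Compare {P-β, P-δ}: its best feasible assignment gives total 657.
Compare {P-γ, P-δ}: its best feasible assignment gives total 700.
Every other set of open sites that can feasibly serve all demand totals ≥ 657 even under its best assignment. Minimum: 652.

652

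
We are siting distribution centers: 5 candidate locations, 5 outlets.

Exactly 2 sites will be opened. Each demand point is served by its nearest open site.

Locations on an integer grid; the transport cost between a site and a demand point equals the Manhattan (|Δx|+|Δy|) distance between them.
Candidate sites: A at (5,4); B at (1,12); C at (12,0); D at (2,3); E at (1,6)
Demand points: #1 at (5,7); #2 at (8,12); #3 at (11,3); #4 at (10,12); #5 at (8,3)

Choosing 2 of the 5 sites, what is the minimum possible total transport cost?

30

Open {A, B}.
  #1→A 3, #2→B 7, #3→A 7, #4→B 9, #5→A 4  ⇒ total 30.
Compare {A, C}: total 35.
Compare {B, C}: total 36.
No size-2 selection does better; minimum is 30.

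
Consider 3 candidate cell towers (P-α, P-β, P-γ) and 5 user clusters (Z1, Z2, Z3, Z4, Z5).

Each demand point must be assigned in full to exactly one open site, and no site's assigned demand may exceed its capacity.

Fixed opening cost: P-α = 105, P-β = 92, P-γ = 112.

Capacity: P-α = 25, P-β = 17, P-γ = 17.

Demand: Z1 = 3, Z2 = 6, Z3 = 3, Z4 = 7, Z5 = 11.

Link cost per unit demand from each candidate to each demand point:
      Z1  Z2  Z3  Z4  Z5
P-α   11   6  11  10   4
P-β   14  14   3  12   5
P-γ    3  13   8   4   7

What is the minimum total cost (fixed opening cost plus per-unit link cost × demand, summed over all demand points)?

Open {P-α, P-γ}; cheapest assignment that respects the capacities:
  P-α (cap 25, load 17): Z2, Z5 — cost 6×6 + 11×4 = 80
  P-γ (cap 17, load 13): Z1, Z3, Z4 — cost 3×3 + 3×8 + 7×4 = 61
  Shipping 141, fixed 217 → total 358.
  Any other capacity-feasible assignment to {P-α, P-γ} ships for at least 141.
Compare {P-β, P-γ}: its best feasible assignment gives total 383.
Compare {P-α, P-β}: its best feasible assignment gives total 398.
Every other set of open sites that can feasibly serve all demand totals ≥ 383 even under its best assignment. Minimum: 358.

358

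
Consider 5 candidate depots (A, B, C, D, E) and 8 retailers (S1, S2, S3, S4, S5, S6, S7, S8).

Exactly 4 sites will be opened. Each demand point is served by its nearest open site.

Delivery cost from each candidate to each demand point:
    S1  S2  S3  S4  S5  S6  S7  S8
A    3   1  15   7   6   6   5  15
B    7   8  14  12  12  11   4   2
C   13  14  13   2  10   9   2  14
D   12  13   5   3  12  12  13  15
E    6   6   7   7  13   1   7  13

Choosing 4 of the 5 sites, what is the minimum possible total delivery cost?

24

Open {A, B, C, E}.
  S1→A 3, S2→A 1, S3→E 7, S4→C 2, S5→A 6, S6→E 1, S7→C 2, S8→B 2  ⇒ total 24.
Compare {A, B, D, E}: total 25.
Compare {A, B, C, D}: total 27.
No size-4 selection does better; minimum is 24.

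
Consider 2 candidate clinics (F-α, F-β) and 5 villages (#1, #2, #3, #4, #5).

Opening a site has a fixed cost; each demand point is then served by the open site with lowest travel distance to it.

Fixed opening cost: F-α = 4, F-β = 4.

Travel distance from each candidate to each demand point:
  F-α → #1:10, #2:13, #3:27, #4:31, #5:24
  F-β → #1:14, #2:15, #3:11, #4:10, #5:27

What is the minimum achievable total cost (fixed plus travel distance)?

76

Open {F-α, F-β}: assign each demand point to its cheapest open site.
  #1→F-α 10, #2→F-α 13, #3→F-β 11, #4→F-β 10, #5→F-α 24
  travel distance 68, fixed 8 → total 76.
Compare {F-β}: travel distance 77 + fixed 4 = 81.
Compare {F-α}: travel distance 105 + fixed 4 = 109.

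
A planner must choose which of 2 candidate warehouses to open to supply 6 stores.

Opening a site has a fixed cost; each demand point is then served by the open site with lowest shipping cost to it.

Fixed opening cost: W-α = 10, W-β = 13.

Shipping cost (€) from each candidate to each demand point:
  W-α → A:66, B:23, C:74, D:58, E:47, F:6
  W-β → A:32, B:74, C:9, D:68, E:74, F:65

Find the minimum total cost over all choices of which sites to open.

Open {W-α, W-β}: assign each demand point to its cheapest open site.
  A→W-β 32, B→W-α 23, C→W-β 9, D→W-α 58, E→W-α 47, F→W-α 6
  shipping cost 175, fixed 23 → total 198.
Compare {W-α}: shipping cost 274 + fixed 10 = 284.
Compare {W-β}: shipping cost 322 + fixed 13 = 335.

198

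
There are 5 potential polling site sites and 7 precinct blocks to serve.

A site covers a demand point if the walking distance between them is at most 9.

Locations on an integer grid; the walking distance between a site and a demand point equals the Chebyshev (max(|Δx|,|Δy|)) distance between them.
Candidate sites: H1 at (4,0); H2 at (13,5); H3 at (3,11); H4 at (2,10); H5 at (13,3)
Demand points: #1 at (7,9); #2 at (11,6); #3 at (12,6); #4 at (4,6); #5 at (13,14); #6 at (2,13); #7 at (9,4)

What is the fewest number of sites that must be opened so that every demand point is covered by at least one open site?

2

Coverage sets (demand points within 9 of each site):
  H1: {#1, #2, #3, #4, #7}
  H2: {#1, #2, #3, #4, #5, #7}
  H3: {#1, #2, #3, #4, #6, #7}
  H4: {#1, #2, #4, #6, #7}
  H5: {#1, #2, #3, #4, #7}
No single site covers all 7 demand points.
But {H2, H3} covers everything, so the minimum is 2.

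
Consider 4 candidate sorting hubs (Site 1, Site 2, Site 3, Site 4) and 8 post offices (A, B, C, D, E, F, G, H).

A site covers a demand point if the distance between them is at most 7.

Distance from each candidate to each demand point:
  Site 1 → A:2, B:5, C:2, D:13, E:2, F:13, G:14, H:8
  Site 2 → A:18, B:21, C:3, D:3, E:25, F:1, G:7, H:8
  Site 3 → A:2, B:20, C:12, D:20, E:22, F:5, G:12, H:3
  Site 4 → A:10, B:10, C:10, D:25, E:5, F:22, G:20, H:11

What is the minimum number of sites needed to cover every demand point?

3

Coverage sets (demand points within 7 of each site):
  Site 1: {A, B, C, E}
  Site 2: {C, D, F, G}
  Site 3: {A, F, H}
  Site 4: {E}
No 2 sites suffice: every size-2 union leaves at least one demand point uncovered.
But {Site 1, Site 2, Site 3} covers everything, so the minimum is 3.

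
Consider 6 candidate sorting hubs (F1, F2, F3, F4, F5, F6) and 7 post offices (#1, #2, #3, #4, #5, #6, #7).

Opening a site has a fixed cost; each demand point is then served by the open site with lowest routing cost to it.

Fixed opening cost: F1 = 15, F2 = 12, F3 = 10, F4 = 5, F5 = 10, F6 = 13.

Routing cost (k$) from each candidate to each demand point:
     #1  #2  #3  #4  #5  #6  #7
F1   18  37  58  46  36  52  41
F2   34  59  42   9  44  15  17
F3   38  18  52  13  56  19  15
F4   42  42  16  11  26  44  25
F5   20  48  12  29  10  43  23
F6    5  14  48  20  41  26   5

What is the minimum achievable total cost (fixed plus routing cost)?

105

Open {F2, F5, F6}: assign each demand point to its cheapest open site.
  #1→F6 5, #2→F6 14, #3→F5 12, #4→F2 9, #5→F5 10, #6→F2 15, #7→F6 5
  routing cost 70, fixed 35 → total 105.
Compare {F2, F4, F5, F6}: routing cost 70 + fixed 40 = 110.
Compare {F3, F5, F6}: routing cost 78 + fixed 33 = 111.
Compare {F4, F5, F6}: routing cost 83 + fixed 28 = 111.
All other subsets cost ≥ 110. Minimum total cost: 105.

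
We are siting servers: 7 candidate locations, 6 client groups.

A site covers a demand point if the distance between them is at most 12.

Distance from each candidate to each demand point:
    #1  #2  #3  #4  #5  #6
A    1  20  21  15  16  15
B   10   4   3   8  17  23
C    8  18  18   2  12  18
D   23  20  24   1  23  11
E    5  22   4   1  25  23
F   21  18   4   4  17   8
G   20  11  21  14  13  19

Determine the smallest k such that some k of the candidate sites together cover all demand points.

Coverage sets (demand points within 12 of each site):
  A: {#1}
  B: {#1, #2, #3, #4}
  C: {#1, #4, #5}
  D: {#4, #6}
  E: {#1, #3, #4}
  F: {#3, #4, #6}
  G: {#2}
No 2 sites suffice: every size-2 union leaves at least one demand point uncovered.
But {B, C, D} covers everything, so the minimum is 3.

3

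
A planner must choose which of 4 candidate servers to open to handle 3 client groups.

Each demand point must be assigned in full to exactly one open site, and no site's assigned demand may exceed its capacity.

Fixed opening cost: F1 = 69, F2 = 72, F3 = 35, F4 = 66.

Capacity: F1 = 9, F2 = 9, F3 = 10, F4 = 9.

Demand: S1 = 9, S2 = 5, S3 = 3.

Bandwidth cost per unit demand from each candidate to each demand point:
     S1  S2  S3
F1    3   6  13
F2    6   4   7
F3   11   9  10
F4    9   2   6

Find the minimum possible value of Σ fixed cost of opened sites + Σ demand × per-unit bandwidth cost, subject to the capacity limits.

190

Open {F1, F4}; cheapest assignment that respects the capacities:
  F1 (cap 9, load 9): S1 — cost 9×3 = 27
  F4 (cap 9, load 8): S2, S3 — cost 5×2 + 3×6 = 28
  Shipping 55, fixed 135 → total 190.
  Any other capacity-feasible assignment to {F1, F4} ships for at least 55.
Compare {F1, F3}: its best feasible assignment gives total 206.
Compare {F1, F2}: its best feasible assignment gives total 209.
Every other set of open sites that can feasibly serve all demand totals ≥ 206 even under its best assignment. Minimum: 190.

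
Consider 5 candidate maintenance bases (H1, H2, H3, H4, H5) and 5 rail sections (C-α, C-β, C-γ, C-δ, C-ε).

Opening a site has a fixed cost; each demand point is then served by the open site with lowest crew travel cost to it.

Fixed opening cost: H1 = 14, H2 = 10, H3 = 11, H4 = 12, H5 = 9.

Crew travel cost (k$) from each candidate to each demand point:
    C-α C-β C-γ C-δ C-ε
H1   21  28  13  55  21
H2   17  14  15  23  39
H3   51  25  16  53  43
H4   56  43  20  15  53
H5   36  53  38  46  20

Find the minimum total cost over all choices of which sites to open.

Open {H2, H5}: assign each demand point to its cheapest open site.
  C-α→H2 17, C-β→H2 14, C-γ→H2 15, C-δ→H2 23, C-ε→H5 20
  crew travel cost 89, fixed 19 → total 108.
Compare {H1, H2}: crew travel cost 88 + fixed 24 = 112.
Compare {H2, H4, H5}: crew travel cost 81 + fixed 31 = 112.
Compare {H1, H2, H4}: crew travel cost 80 + fixed 36 = 116.
All other subsets cost ≥ 112. Minimum total cost: 108.

108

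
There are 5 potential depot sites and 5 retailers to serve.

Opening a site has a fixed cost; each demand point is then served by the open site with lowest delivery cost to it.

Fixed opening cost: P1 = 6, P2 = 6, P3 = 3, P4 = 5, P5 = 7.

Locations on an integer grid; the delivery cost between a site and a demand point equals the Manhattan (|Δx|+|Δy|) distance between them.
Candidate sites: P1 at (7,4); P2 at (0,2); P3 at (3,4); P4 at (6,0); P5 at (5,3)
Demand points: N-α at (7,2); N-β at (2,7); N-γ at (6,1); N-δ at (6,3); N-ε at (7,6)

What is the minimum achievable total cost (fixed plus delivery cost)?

23

Open {P1, P3}: assign each demand point to its cheapest open site.
  N-α→P1 2, N-β→P3 4, N-γ→P1 4, N-δ→P1 2, N-ε→P1 2
  delivery cost 14, fixed 9 → total 23.
Compare {P1}: delivery cost 18 + fixed 6 = 24.
Compare {P3, P4}: delivery cost 17 + fixed 8 = 25.
Compare {P1, P3, P4}: delivery cost 11 + fixed 14 = 25.
All other subsets cost ≥ 24. Minimum total cost: 23.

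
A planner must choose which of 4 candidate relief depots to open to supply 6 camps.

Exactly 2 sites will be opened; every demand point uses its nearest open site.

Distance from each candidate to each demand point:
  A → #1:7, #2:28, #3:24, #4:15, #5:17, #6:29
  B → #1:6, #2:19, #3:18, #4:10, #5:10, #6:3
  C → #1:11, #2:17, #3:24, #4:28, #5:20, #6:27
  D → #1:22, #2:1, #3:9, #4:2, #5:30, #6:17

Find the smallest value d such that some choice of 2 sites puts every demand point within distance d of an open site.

Open {B, D}.
  Farthest demand point is #5 at distance 10 (to B); all others are ≤ 10.
With {A, D} the worst case is 17.
With {B, C} the worst case is 18.
No size-2 selection achieves below 10.

10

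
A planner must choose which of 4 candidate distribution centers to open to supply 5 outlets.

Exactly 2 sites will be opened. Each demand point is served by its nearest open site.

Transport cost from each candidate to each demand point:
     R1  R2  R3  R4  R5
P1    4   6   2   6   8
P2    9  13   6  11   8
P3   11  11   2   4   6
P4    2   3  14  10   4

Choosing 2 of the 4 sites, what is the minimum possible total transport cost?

Open {P3, P4}.
  R1→P4 2, R2→P4 3, R3→P3 2, R4→P3 4, R5→P4 4  ⇒ total 15.
Compare {P1, P4}: total 17.
Compare {P1, P3}: total 22.
No size-2 selection does better; minimum is 15.

15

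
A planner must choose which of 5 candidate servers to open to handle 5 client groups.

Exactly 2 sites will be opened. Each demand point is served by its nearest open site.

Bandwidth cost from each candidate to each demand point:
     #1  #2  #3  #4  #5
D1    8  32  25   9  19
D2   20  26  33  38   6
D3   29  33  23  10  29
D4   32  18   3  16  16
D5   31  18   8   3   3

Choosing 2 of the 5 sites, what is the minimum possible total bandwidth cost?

40

Open {D1, D5}.
  #1→D1 8, #2→D5 18, #3→D5 8, #4→D5 3, #5→D5 3  ⇒ total 40.
Compare {D2, D5}: total 52.
Compare {D1, D4}: total 54.
No size-2 selection does better; minimum is 40.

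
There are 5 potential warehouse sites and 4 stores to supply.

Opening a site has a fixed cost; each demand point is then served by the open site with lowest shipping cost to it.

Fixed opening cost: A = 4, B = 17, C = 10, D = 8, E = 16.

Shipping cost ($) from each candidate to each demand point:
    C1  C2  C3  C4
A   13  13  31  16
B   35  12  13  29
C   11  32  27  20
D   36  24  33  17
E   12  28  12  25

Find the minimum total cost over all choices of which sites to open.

73

Open {A, E}: assign each demand point to its cheapest open site.
  C1→E 12, C2→A 13, C3→E 12, C4→A 16
  shipping cost 53, fixed 20 → total 73.
Compare {A, B}: shipping cost 54 + fixed 21 = 75.
Compare {A}: shipping cost 73 + fixed 4 = 77.
Compare {A, C}: shipping cost 67 + fixed 14 = 81.
All other subsets cost ≥ 75. Minimum total cost: 73.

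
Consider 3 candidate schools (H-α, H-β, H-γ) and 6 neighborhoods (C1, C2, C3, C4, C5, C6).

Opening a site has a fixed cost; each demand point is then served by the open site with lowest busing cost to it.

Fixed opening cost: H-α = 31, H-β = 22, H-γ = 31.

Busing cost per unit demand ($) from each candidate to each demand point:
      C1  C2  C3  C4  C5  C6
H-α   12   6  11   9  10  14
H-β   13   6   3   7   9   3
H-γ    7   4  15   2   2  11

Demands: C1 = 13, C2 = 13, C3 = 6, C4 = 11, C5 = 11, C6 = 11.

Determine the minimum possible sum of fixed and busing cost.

291

Open {H-β, H-γ}: assign each demand point to its cheapest open site.
  C1→H-γ 13×7=91, C2→H-γ 13×4=52, C3→H-β 6×3=18, C4→H-γ 11×2=22, C5→H-γ 11×2=22, C6→H-β 11×3=33
  busing cost 238, fixed 53 → total 291.
Compare {H-α, H-β, H-γ}: busing cost 238 + fixed 84 = 322.
Compare {H-γ}: busing cost 398 + fixed 31 = 429.
Compare {H-α, H-γ}: busing cost 374 + fixed 62 = 436.
All other subsets cost ≥ 322. Minimum total cost: 291.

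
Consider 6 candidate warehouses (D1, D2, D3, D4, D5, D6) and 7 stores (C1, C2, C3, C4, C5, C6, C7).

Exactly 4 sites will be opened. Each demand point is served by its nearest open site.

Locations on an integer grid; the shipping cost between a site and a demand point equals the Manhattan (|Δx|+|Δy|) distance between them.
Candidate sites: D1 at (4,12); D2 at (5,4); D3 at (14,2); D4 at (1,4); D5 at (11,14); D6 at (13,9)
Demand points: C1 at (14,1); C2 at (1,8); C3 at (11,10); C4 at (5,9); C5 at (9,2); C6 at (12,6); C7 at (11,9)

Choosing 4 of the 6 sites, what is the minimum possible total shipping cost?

23

Open {D1, D3, D4, D6}.
  C1→D3 1, C2→D4 4, C3→D6 3, C4→D1 4, C5→D3 5, C6→D6 4, C7→D6 2  ⇒ total 23.
Compare {D2, D3, D4, D6}: total 24.
Compare {D1, D2, D3, D6}: total 26.
No size-4 selection does better; minimum is 23.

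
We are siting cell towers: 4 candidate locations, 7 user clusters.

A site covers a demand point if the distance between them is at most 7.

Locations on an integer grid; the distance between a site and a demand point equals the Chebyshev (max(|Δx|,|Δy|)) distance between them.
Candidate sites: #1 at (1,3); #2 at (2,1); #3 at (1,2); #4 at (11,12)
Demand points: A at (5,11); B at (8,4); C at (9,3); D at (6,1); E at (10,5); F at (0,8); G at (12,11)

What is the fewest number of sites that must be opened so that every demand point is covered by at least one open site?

2

Coverage sets (demand points within 7 of each site):
  #1: {B, D, F}
  #2: {B, C, D, F}
  #3: {B, D, F}
  #4: {A, E, G}
No single site covers all 7 demand points.
But {#2, #4} covers everything, so the minimum is 2.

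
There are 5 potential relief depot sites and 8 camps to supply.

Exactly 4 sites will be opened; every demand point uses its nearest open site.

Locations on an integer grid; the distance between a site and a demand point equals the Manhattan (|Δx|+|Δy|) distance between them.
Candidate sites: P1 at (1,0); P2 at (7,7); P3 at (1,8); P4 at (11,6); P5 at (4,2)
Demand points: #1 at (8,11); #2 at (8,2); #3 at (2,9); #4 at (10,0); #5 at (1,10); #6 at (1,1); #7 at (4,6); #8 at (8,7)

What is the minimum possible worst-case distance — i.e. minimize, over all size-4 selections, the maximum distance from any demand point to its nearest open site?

7

Open {P1, P2, P3, P4}.
  Farthest demand point is #4 at distance 7 (to P4); all others are ≤ 7.
With {P2, P3, P4, P5} the worst case is 7.
With {P1, P2, P3, P5} the worst case is 8.
No size-4 selection achieves below 7.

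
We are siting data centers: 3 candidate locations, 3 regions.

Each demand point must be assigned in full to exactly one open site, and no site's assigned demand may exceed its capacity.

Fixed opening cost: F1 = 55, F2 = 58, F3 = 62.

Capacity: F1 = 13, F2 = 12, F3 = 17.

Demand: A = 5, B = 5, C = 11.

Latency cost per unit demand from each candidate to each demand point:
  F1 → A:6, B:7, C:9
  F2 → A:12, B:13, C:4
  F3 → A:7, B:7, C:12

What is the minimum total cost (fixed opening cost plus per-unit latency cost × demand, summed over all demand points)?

222

Open {F1, F2}; cheapest assignment that respects the capacities:
  F1 (cap 13, load 10): A, B — cost 5×6 + 5×7 = 65
  F2 (cap 12, load 11): C — cost 11×4 = 44
  Shipping 109, fixed 113 → total 222.
  Any other capacity-feasible assignment to {F1, F2} ships for at least 109.
Compare {F2, F3}: its best feasible assignment gives total 234.
Compare {F1, F2, F3}: its best feasible assignment gives total 284.
Every other set of open sites that can feasibly serve all demand totals ≥ 234 even under its best assignment. Minimum: 222.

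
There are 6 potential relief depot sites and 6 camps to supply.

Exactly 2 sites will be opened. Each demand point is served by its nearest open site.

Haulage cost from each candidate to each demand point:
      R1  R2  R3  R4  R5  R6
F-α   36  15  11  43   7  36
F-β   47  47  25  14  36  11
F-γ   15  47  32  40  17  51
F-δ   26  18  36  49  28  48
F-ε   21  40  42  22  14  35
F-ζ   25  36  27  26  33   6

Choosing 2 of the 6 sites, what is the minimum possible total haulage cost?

Open {F-α, F-ζ}.
  R1→F-ζ 25, R2→F-α 15, R3→F-α 11, R4→F-ζ 26, R5→F-α 7, R6→F-ζ 6  ⇒ total 90.
Compare {F-α, F-β}: total 94.
Compare {F-α, F-ε}: total 111.
No size-2 selection does better; minimum is 90.

90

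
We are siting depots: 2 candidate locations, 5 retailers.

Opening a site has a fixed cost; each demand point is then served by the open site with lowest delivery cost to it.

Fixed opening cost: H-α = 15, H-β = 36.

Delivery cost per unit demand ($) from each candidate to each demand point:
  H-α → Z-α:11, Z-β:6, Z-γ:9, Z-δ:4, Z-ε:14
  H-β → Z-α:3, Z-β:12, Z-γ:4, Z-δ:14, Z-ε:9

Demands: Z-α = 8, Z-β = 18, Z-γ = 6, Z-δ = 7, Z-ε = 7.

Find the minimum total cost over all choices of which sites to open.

298

Open {H-α, H-β}: assign each demand point to its cheapest open site.
  Z-α→H-β 8×3=24, Z-β→H-α 18×6=108, Z-γ→H-β 6×4=24, Z-δ→H-α 7×4=28, Z-ε→H-β 7×9=63
  delivery cost 247, fixed 51 → total 298.
Compare {H-α}: delivery cost 376 + fixed 15 = 391.
Compare {H-β}: delivery cost 425 + fixed 36 = 461.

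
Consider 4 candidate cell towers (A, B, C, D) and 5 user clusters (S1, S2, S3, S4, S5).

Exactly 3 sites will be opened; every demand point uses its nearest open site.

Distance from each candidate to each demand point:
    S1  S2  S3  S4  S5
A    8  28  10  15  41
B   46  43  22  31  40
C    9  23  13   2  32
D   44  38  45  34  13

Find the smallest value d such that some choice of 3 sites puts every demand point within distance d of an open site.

23

Open {A, C, D}.
  Farthest demand point is S2 at distance 23 (to C); all others are ≤ 23.
With {B, C, D} the worst case is 23.
With {A, B, D} the worst case is 28.
No size-3 selection achieves below 23.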